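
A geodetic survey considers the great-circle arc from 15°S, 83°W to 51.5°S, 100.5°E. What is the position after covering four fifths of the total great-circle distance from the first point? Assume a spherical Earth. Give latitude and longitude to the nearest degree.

≈ 74°S, 106°E

Write both endpoints as unit vectors p₁, p₂ with components (cos φ cos λ, cos φ sin λ, sin φ).
The central angle between the endpoints is δ = arccos(p₁·p₂) ≈ 1.980 rad (113.4°).
Interpolate at f = 4/5 with slerp weights a = sin((1−f)δ)/sin δ ≈ 0.420, b = sin(fδ)/sin δ ≈ 1.090.
p = a·p₁ + b·p₂ ≈ (-0.074, 0.264, -0.962); φ = arcsin(p_z) ≈ -74.08°, λ = atan2(p_y, p_x) ≈ 105.69°.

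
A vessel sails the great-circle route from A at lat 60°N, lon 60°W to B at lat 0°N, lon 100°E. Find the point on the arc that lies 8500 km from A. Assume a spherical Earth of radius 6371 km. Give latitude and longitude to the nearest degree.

Convert each endpoint to a unit vector on the sphere (x = cos φ cos λ, y = cos φ sin λ, z = sin φ).
The central angle between the endpoints is δ = arccos(p₁·p₂) ≈ 2.060 rad (118.0°). The total great-circle distance is δ·R ≈ 2.060 × 6371 ≈ 13124 km, so the target fraction is f = 8500/13124 ≈ 0.648.
Interpolate at f ≈ 0.648 with slerp weights a = sin((1−f)δ)/sin δ ≈ 0.752, b = sin(fδ)/sin δ ≈ 1.101.
p = a·p₁ + b·p₂ ≈ (-0.003, 0.759, 0.651); φ = arcsin(p_z) ≈ 40.63°, λ = atan2(p_y, p_x) ≈ 90.25°.

≈ lat 41°N, lon 90°E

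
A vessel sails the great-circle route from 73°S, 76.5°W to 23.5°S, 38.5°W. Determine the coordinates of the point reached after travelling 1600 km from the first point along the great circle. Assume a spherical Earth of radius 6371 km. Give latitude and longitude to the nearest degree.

≈ 61°S, 55°W

Convert each endpoint to a unit vector on the sphere (x = cos φ cos λ, y = cos φ sin λ, z = sin φ).
The central angle between the endpoints is δ = arccos(p₁·p₂) ≈ 0.937 rad (53.7°). The total great-circle distance is δ·R ≈ 0.937 × 6371 ≈ 5966 km, so the target fraction is f = 1600/5966 ≈ 0.268.
Interpolate at f ≈ 0.268 with slerp weights a = sin((1−f)δ)/sin δ ≈ 0.786, b = sin(fδ)/sin δ ≈ 0.309.
p = a·p₁ + b·p₂ ≈ (0.275, -0.400, -0.874); φ = arcsin(p_z) ≈ -60.98°, λ = atan2(p_y, p_x) ≈ -55.45°.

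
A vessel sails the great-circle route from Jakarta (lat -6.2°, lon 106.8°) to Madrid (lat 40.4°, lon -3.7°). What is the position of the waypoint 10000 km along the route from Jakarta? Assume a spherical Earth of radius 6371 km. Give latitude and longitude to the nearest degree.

Write both endpoints as unit vectors p₁, p₂ with components (cos φ cos λ, cos φ sin λ, sin φ).
The central angle between the endpoints is δ = arccos(p₁·p₂) ≈ 1.913 rad (109.6°). The total great-circle distance is δ·R ≈ 1.913 × 6371 ≈ 12185 km, so the target fraction is f = 10000/12185 ≈ 0.821.
Interpolate at f ≈ 0.821 with slerp weights a = sin((1−f)δ)/sin δ ≈ 0.357, b = sin(fδ)/sin δ ≈ 1.061.
p = a·p₁ + b·p₂ ≈ (0.704, 0.287, 0.649); φ = arcsin(p_z) ≈ 40.49°, λ = atan2(p_y, p_x) ≈ 22.21°.

≈ lat 40°, lon 22°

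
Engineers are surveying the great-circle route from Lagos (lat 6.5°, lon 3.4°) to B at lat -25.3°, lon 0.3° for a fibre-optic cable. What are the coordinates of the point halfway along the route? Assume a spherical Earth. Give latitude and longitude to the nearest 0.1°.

≈ lat -9.4°, lon 1.9°

Write both endpoints as unit vectors p₁, p₂ with components (cos φ cos λ, cos φ sin λ, sin φ).
The central angle between the endpoints is δ = arccos(p₁·p₂) ≈ 0.558 rad (31.9°).
Interpolate at f = 1/2 with slerp weights a = sin((1−f)δ)/sin δ ≈ 0.520, b = sin(fδ)/sin δ ≈ 0.520.
p = a·p₁ + b·p₂ ≈ (0.986, 0.033, -0.163); φ = arcsin(p_z) ≈ -9.40°, λ = atan2(p_y, p_x) ≈ 1.92°.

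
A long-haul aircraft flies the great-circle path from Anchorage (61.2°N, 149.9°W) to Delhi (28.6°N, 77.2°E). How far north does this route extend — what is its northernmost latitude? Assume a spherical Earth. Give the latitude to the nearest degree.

The great circle lies in the plane with unit normal n̂ = (p₁ × p₂)/|p₁ × p₂|.
Here n̂_z ≈ -0.313; the vertex latitude is φ_max = arccos|n̂_z| ≈ 71.8°.
Check via Clairaut: cos φ_max = |cos φ₁| · sin C = cos(61.2°)·sin(40.5°) ≈ 0.313, again giving ≈ 71.8°.

≈ 72°N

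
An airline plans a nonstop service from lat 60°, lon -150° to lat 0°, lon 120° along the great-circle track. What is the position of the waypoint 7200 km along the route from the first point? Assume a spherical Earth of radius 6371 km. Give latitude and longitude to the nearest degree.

Write both endpoints as unit vectors p₁, p₂ with components (cos φ cos λ, cos φ sin λ, sin φ).
The central angle between the endpoints is δ = arccos(p₁·p₂) ≈ 1.571 rad (90.0°). The total great-circle distance is δ·R ≈ 1.571 × 6371 ≈ 10008 km, so the target fraction is f = 7200/10008 ≈ 0.719.
Interpolate at f ≈ 0.719 with slerp weights a = sin((1−f)δ)/sin δ ≈ 0.427, b = sin(fδ)/sin δ ≈ 0.904.
p = a·p₁ + b·p₂ ≈ (-0.637, 0.677, 0.369); φ = arcsin(p_z) ≈ 21.68°, λ = atan2(p_y, p_x) ≈ 133.27°.

≈ lat 22°, lon 133°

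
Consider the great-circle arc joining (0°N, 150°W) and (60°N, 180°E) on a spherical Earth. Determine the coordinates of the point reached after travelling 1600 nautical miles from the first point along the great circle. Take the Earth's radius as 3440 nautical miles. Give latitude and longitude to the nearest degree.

≈ (26°N, 158°W)

Write both endpoints as unit vectors p₁, p₂ with components (cos φ cos λ, cos φ sin λ, sin φ).
The central angle between the endpoints is δ = arccos(p₁·p₂) ≈ 1.123 rad (64.3°). The total great-circle distance is δ·R ≈ 1.123 × 3440 ≈ 3863 nmi, so the target fraction is f = 1600/3863 ≈ 0.414.
Interpolate at f ≈ 0.414 with slerp weights a = sin((1−f)δ)/sin δ ≈ 0.678, b = sin(fδ)/sin δ ≈ 0.498.
p = a·p₁ + b·p₂ ≈ (-0.836, -0.339, 0.431); φ = arcsin(p_z) ≈ 25.53°, λ = atan2(p_y, p_x) ≈ -157.92°.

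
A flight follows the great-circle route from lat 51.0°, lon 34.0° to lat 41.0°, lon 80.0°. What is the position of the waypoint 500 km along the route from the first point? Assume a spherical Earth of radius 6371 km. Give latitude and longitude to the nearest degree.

Write both endpoints as unit vectors p₁, p₂ with components (cos φ cos λ, cos φ sin λ, sin φ).
The central angle between the endpoints is δ = arccos(p₁·p₂) ≈ 0.574 rad (32.9°). The total great-circle distance is δ·R ≈ 0.574 × 6371 ≈ 3656 km, so the target fraction is f = 500/3656 ≈ 0.137.
Interpolate at f ≈ 0.137 with slerp weights a = sin((1−f)δ)/sin δ ≈ 0.876, b = sin(fδ)/sin δ ≈ 0.144.
p = a·p₁ + b·p₂ ≈ (0.476, 0.415, 0.775); φ = arcsin(p_z) ≈ 50.83°, λ = atan2(p_y, p_x) ≈ 41.13°.

≈ lat 51°, lon 41°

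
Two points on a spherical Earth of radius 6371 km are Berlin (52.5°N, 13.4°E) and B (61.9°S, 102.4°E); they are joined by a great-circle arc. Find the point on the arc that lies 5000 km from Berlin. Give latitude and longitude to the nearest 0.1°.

≈ (13.7°N, 41.8°E)

Convert each endpoint to a unit vector on the sphere (x = cos φ cos λ, y = cos φ sin λ, z = sin φ).
The central angle between the endpoints is δ = arccos(p₁·p₂) ≈ 2.339 rad (134.0°). The total great-circle distance is δ·R ≈ 2.339 × 6371 ≈ 14902 km, so the target fraction is f = 5000/14902 ≈ 0.336.
Interpolate at f ≈ 0.336 with slerp weights a = sin((1−f)δ)/sin δ ≈ 1.390, b = sin(fδ)/sin δ ≈ 0.983.
p = a·p₁ + b·p₂ ≈ (0.724, 0.648, 0.236); φ = arcsin(p_z) ≈ 13.66°, λ = atan2(p_y, p_x) ≈ 41.84°.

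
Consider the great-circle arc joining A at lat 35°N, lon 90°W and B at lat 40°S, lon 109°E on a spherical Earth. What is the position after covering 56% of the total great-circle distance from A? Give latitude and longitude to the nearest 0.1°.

Write both endpoints as unit vectors p₁, p₂ with components (cos φ cos λ, cos φ sin λ, sin φ).
The central angle between the endpoints is δ = arccos(p₁·p₂) ≈ 2.865 rad (164.2°).
Interpolate at f = 0.56 with slerp weights a = sin((1−f)δ)/sin δ ≈ 3.488, b = sin(fδ)/sin δ ≈ 3.661.
p = a·p₁ + b·p₂ ≈ (-0.913, -0.206, -0.352); φ = arcsin(p_z) ≈ -20.64°, λ = atan2(p_y, p_x) ≈ -167.30°.

≈ lat 20.6°S, lon 167.3°W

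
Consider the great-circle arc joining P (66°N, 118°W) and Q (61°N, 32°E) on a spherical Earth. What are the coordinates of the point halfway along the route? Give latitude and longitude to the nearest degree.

Convert each endpoint to a unit vector on the sphere (x = cos φ cos λ, y = cos φ sin λ, z = sin φ).
The central angle between the endpoints is δ = arccos(p₁·p₂) ≈ 0.892 rad (51.1°).
Interpolate at f = 1/2 with slerp weights a = sin((1−f)δ)/sin δ ≈ 0.554, b = sin(fδ)/sin δ ≈ 0.554.
p = a·p₁ + b·p₂ ≈ (0.122, -0.057, 0.991); φ = arcsin(p_z) ≈ 82.27°, λ = atan2(p_y, p_x) ≈ -24.90°.

≈ (82°N, 25°W)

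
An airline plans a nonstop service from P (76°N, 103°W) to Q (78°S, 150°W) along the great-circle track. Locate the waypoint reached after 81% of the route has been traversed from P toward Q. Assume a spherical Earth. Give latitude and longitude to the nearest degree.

≈ (49°S, 131°W)

Convert each endpoint to a unit vector on the sphere (x = cos φ cos λ, y = cos φ sin λ, z = sin φ).
The central angle between the endpoints is δ = arccos(p₁·p₂) ≈ 2.726 rad (156.2°).
Interpolate at f = 0.81 with slerp weights a = sin((1−f)δ)/sin δ ≈ 1.226, b = sin(fδ)/sin δ ≈ 1.990.
p = a·p₁ + b·p₂ ≈ (-0.425, -0.496, -0.757); φ = arcsin(p_z) ≈ -49.23°, λ = atan2(p_y, p_x) ≈ -130.61°.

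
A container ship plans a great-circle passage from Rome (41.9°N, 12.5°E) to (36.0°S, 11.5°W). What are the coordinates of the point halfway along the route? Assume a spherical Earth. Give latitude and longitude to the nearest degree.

Write both endpoints as unit vectors p₁, p₂ with components (cos φ cos λ, cos φ sin λ, sin φ).
The central angle between the endpoints is δ = arccos(p₁·p₂) ≈ 1.413 rad (80.9°).
Interpolate at f = 1/2 with slerp weights a = sin((1−f)δ)/sin δ ≈ 0.657, b = sin(fδ)/sin δ ≈ 0.657.
p = a·p₁ + b·p₂ ≈ (0.999, -0.000, 0.053); φ = arcsin(p_z) ≈ 3.02°, λ = atan2(p_y, p_x) ≈ -0.01°.

≈ (3°N, 0°E)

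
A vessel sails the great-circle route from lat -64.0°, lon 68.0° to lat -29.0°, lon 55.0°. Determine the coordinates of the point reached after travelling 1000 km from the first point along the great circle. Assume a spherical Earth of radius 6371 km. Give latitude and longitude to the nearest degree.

≈ lat -55°, lon 63°

Convert each endpoint to a unit vector on the sphere (x = cos φ cos λ, y = cos φ sin λ, z = sin φ).
The central angle between the endpoints is δ = arccos(p₁·p₂) ≈ 0.628 rad (36.0°). The total great-circle distance is δ·R ≈ 0.628 × 6371 ≈ 4000 km, so the target fraction is f = 1000/4000 ≈ 0.250.
Interpolate at f ≈ 0.250 with slerp weights a = sin((1−f)δ)/sin δ ≈ 0.772, b = sin(fδ)/sin δ ≈ 0.266.
p = a·p₁ + b·p₂ ≈ (0.260, 0.505, -0.823); φ = arcsin(p_z) ≈ -55.40°, λ = atan2(p_y, p_x) ≈ 62.71°.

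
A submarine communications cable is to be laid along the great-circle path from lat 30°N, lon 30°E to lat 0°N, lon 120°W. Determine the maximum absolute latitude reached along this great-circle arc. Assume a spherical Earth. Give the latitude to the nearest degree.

≈ 49°N

The great circle lies in the plane with unit normal n̂ = (p₁ × p₂)/|p₁ × p₂|.
Here n̂_z ≈ -0.655; the vertex latitude is φ_max = arccos|n̂_z| ≈ 49.1°.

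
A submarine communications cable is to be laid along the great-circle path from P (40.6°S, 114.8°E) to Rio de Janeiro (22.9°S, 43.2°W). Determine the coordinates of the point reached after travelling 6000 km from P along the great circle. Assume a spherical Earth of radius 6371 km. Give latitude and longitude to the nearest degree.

Convert each endpoint to a unit vector on the sphere (x = cos φ cos λ, y = cos φ sin λ, z = sin φ).
The central angle between the endpoints is δ = arccos(p₁·p₂) ≈ 1.977 rad (113.3°). The total great-circle distance is δ·R ≈ 1.977 × 6371 ≈ 12596 km, so the target fraction is f = 6000/12596 ≈ 0.476.
Interpolate at f ≈ 0.476 with slerp weights a = sin((1−f)δ)/sin δ ≈ 0.936, b = sin(fδ)/sin δ ≈ 0.880.
p = a·p₁ + b·p₂ ≈ (0.293, 0.090, -0.952); φ = arcsin(p_z) ≈ -72.15°, λ = atan2(p_y, p_x) ≈ 17.12°.

≈ (72°S, 17°E)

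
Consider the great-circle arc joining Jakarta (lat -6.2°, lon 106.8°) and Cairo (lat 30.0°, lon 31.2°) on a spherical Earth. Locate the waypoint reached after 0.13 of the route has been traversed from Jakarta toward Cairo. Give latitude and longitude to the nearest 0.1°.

≈ lat -0.6°, lon 97.9°

Convert each endpoint to a unit vector on the sphere (x = cos φ cos λ, y = cos φ sin λ, z = sin φ).
The central angle between the endpoints is δ = arccos(p₁·p₂) ≈ 1.410 rad (80.8°).
Interpolate at f = 0.13 with slerp weights a = sin((1−f)δ)/sin δ ≈ 0.954, b = sin(fδ)/sin δ ≈ 0.185.
p = a·p₁ + b·p₂ ≈ (-0.137, 0.990, -0.011); φ = arcsin(p_z) ≈ -0.61°, λ = atan2(p_y, p_x) ≈ 97.89°.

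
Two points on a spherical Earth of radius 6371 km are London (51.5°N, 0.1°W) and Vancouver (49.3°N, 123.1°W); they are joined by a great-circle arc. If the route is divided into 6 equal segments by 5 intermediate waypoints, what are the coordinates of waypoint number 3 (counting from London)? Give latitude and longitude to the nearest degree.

Write both endpoints as unit vectors p₁, p₂ with components (cos φ cos λ, cos φ sin λ, sin φ).
The central angle between the endpoints is δ = arccos(p₁·p₂) ≈ 1.189 rad (68.1°).
Interpolate at f = 3/6 with slerp weights a = sin((1−f)δ)/sin δ ≈ 0.604, b = sin(fδ)/sin δ ≈ 0.604.
p = a·p₁ + b·p₂ ≈ (0.161, -0.330, 0.930); φ = arcsin(p_z) ≈ 68.44°, λ = atan2(p_y, p_x) ≈ -64.05°.

≈ 68°N, 64°W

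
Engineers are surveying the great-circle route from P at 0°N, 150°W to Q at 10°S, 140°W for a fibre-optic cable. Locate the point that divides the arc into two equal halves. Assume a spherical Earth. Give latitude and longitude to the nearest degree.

≈ 5°S, 145°W

From cos δ = sin φ₁ sin φ₂ + cos φ₁ cos φ₂ cos Δλ, the central angle is δ ≈ 0.246 rad (14.1°).
Interpolate at f = 1/2 with slerp weights a = sin((1−f)δ)/sin δ ≈ 0.504, b = sin(fδ)/sin δ ≈ 0.504.
p = a·p₁ + b·p₂ ≈ (-0.816, -0.571, -0.087); φ = arcsin(p_z) ≈ -5.02°, λ = atan2(p_y, p_x) ≈ -145.04°.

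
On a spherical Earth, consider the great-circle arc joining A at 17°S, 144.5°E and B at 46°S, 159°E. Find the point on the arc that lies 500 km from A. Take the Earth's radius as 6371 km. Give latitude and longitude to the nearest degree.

From cos δ = sin φ₁ sin φ₂ + cos φ₁ cos φ₂ cos Δλ, the central angle is δ ≈ 0.548 rad (31.4°). The total great-circle distance is δ·R ≈ 0.548 × 6371 ≈ 3493 km, so the target fraction is f = 500/3493 ≈ 0.143.
Interpolate at f ≈ 0.143 with slerp weights a = sin((1−f)δ)/sin δ ≈ 0.869, b = sin(fδ)/sin δ ≈ 0.150.
p = a·p₁ + b·p₂ ≈ (-0.774, 0.520, -0.362); φ = arcsin(p_z) ≈ -21.23°, λ = atan2(p_y, p_x) ≈ 146.11°.

≈ 21°S, 146°E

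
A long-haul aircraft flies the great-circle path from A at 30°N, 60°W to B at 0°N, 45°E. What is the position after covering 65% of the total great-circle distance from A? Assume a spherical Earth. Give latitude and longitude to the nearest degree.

≈ 18°N, 13°E

Write both endpoints as unit vectors p₁, p₂ with components (cos φ cos λ, cos φ sin λ, sin φ).
The central angle between the endpoints is δ = arccos(p₁·p₂) ≈ 1.797 rad (103.0°).
Interpolate at f = 0.65 with slerp weights a = sin((1−f)δ)/sin δ ≈ 0.604, b = sin(fδ)/sin δ ≈ 0.944.
p = a·p₁ + b·p₂ ≈ (0.929, 0.215, 0.302); φ = arcsin(p_z) ≈ 17.57°, λ = atan2(p_y, p_x) ≈ 13.02°.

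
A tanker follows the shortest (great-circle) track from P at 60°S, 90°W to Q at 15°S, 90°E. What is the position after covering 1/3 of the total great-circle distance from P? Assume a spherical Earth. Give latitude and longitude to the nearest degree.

From cos δ = sin φ₁ sin φ₂ + cos φ₁ cos φ₂ cos Δλ, the central angle is δ ≈ 1.833 rad (105.0°).
Interpolate at f = 1/3 with slerp weights a = sin((1−f)δ)/sin δ ≈ 0.973, b = sin(fδ)/sin δ ≈ 0.594.
p = a·p₁ + b·p₂ ≈ (0.000, 0.087, -0.996); φ = arcsin(p_z) ≈ -85.00°, λ = atan2(p_y, p_x) ≈ 90.00°.

≈ 85°S, 90°E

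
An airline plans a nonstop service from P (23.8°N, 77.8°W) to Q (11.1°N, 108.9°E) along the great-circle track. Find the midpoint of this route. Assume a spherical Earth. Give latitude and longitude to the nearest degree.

≈ (78°N, 165°E)

Convert each endpoint to a unit vector on the sphere (x = cos φ cos λ, y = cos φ sin λ, z = sin φ).
The central angle between the endpoints is δ = arccos(p₁·p₂) ≈ 2.522 rad (144.5°).
Interpolate at f = 1/2 with slerp weights a = sin((1−f)δ)/sin δ ≈ 1.640, b = sin(fδ)/sin δ ≈ 1.640.
p = a·p₁ + b·p₂ ≈ (-0.204, 0.056, 0.977); φ = arcsin(p_z) ≈ 77.78°, λ = atan2(p_y, p_x) ≈ 164.69°.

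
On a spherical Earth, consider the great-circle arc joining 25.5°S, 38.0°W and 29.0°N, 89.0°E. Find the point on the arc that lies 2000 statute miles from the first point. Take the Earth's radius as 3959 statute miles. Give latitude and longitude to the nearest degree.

≈ 15°S, 9°W

Write both endpoints as unit vectors p₁, p₂ with components (cos φ cos λ, cos φ sin λ, sin φ).
The central angle between the endpoints is δ = arccos(p₁·p₂) ≈ 2.324 rad (133.1°). The total great-circle distance is δ·R ≈ 2.324 × 3959 ≈ 9200 mi, so the target fraction is f = 2000/9200 ≈ 0.217.
Interpolate at f ≈ 0.217 with slerp weights a = sin((1−f)δ)/sin δ ≈ 1.329, b = sin(fδ)/sin δ ≈ 0.663.
p = a·p₁ + b·p₂ ≈ (0.955, -0.158, -0.250); φ = arcsin(p_z) ≈ -14.50°, λ = atan2(p_y, p_x) ≈ -9.41°.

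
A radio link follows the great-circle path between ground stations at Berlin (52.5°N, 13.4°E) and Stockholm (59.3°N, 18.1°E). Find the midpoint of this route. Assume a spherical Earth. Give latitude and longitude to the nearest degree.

≈ (56°N, 16°E)

The haversine formula gives a central angle δ ≈ 0.127 rad (7.3°) between the endpoints.
Interpolate at f = 1/2 with slerp weights a = sin((1−f)δ)/sin δ ≈ 0.501, b = sin(fδ)/sin δ ≈ 0.501.
p = a·p₁ + b·p₂ ≈ (0.540, 0.150, 0.828); φ = arcsin(p_z) ≈ 55.92°, λ = atan2(p_y, p_x) ≈ 15.54°.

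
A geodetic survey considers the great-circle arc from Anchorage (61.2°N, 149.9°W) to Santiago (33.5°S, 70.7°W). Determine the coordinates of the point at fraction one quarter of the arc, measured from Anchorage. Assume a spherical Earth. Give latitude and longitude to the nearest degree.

The haversine formula gives a central angle δ ≈ 1.991 rad (114.1°) between the endpoints.
Interpolate at f = 1/4 with slerp weights a = sin((1−f)δ)/sin δ ≈ 1.092, b = sin(fδ)/sin δ ≈ 0.523.
p = a·p₁ + b·p₂ ≈ (-0.311, -0.676, 0.668); φ = arcsin(p_z) ≈ 41.94°, λ = atan2(p_y, p_x) ≈ -114.72°.

≈ (42°N, 115°W)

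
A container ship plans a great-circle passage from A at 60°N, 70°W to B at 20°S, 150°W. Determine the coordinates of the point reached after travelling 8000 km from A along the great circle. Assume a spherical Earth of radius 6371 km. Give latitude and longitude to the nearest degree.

From cos δ = sin φ₁ sin φ₂ + cos φ₁ cos φ₂ cos Δλ, the central angle is δ ≈ 1.787 rad (102.4°). The total great-circle distance is δ·R ≈ 1.787 × 6371 ≈ 11386 km, so the target fraction is f = 8000/11386 ≈ 0.703.
Interpolate at f ≈ 0.703 with slerp weights a = sin((1−f)δ)/sin δ ≈ 0.519, b = sin(fδ)/sin δ ≈ 0.973.
p = a·p₁ + b·p₂ ≈ (-0.703, -0.701, 0.116); φ = arcsin(p_z) ≈ 6.68°, λ = atan2(p_y, p_x) ≈ -135.09°.

≈ 7°N, 135°W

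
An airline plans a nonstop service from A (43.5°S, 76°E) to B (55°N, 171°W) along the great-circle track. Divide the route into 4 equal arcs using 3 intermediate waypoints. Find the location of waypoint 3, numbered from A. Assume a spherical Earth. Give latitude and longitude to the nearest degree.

≈ (37°N, 146°E)

From cos δ = sin φ₁ sin φ₂ + cos φ₁ cos φ₂ cos Δλ, the central angle is δ ≈ 2.384 rad (136.6°).
Interpolate at f = 3/4 with slerp weights a = sin((1−f)δ)/sin δ ≈ 0.817, b = sin(fδ)/sin δ ≈ 1.421.
p = a·p₁ + b·p₂ ≈ (-0.662, 0.447, 0.602); φ = arcsin(p_z) ≈ 36.99°, λ = atan2(p_y, p_x) ≈ 145.94°.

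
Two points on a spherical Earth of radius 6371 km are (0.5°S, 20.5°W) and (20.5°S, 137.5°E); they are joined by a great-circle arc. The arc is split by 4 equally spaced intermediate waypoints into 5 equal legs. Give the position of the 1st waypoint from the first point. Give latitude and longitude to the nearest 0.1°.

Write both endpoints as unit vectors p₁, p₂ with components (cos φ cos λ, cos φ sin λ, sin φ).
The central angle between the endpoints is δ = arccos(p₁·p₂) ≈ 2.617 rad (149.9°).
Interpolate at f = 1/5 with slerp weights a = sin((1−f)δ)/sin δ ≈ 1.729, b = sin(fδ)/sin δ ≈ 0.997.
p = a·p₁ + b·p₂ ≈ (0.931, 0.026, -0.364); φ = arcsin(p_z) ≈ -21.37°, λ = atan2(p_y, p_x) ≈ 1.57°.

≈ (21.4°S, 1.6°E)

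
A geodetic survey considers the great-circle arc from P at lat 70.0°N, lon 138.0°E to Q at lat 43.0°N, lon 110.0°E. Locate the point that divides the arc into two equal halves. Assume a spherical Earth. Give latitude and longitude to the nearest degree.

From cos δ = sin φ₁ sin φ₂ + cos φ₁ cos φ₂ cos Δλ, the central angle is δ ≈ 0.532 rad (30.5°).
Interpolate at f = 1/2 with slerp weights a = sin((1−f)δ)/sin δ ≈ 0.518, b = sin(fδ)/sin δ ≈ 0.518.
p = a·p₁ + b·p₂ ≈ (-0.261, 0.475, 0.840); φ = arcsin(p_z) ≈ 57.18°, λ = atan2(p_y, p_x) ≈ 118.83°.

≈ lat 57°N, lon 119°E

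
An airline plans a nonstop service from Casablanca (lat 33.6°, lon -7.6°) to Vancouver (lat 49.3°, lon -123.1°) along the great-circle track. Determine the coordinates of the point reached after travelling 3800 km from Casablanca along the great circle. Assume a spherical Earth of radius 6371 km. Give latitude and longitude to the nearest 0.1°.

The haversine formula gives a central angle δ ≈ 1.384 rad (79.3°) between the endpoints. The total great-circle distance is δ·R ≈ 1.384 × 6371 ≈ 8817 km, so the target fraction is f = 3800/8817 ≈ 0.431.
Interpolate at f ≈ 0.431 with slerp weights a = sin((1−f)δ)/sin δ ≈ 0.721, b = sin(fδ)/sin δ ≈ 0.572.
p = a·p₁ + b·p₂ ≈ (0.392, -0.392, 0.832); φ = arcsin(p_z) ≈ 56.35°, λ = atan2(p_y, p_x) ≈ -44.99°.

≈ lat 56.4°, lon -45.0°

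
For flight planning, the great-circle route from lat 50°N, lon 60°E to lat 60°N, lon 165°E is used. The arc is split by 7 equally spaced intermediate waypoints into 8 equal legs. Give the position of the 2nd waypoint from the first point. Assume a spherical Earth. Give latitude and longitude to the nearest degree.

≈ lat 60°N, lon 76°E

Convert each endpoint to a unit vector on the sphere (x = cos φ cos λ, y = cos φ sin λ, z = sin φ).
The central angle between the endpoints is δ = arccos(p₁·p₂) ≈ 0.952 rad (54.5°).
Interpolate at f = 2/8 with slerp weights a = sin((1−f)δ)/sin δ ≈ 0.804, b = sin(fδ)/sin δ ≈ 0.289.
p = a·p₁ + b·p₂ ≈ (0.119, 0.485, 0.866); φ = arcsin(p_z) ≈ 60.05°, λ = atan2(p_y, p_x) ≈ 76.26°.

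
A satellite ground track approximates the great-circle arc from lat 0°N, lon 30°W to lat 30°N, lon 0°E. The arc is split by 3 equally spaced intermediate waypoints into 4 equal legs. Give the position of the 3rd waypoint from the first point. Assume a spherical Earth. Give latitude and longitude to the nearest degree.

≈ lat 23°N, lon 8°W

Convert each endpoint to a unit vector on the sphere (x = cos φ cos λ, y = cos φ sin λ, z = sin φ).
The central angle between the endpoints is δ = arccos(p₁·p₂) ≈ 0.723 rad (41.4°).
Interpolate at f = 3/4 with slerp weights a = sin((1−f)δ)/sin δ ≈ 0.272, b = sin(fδ)/sin δ ≈ 0.780.
p = a·p₁ + b·p₂ ≈ (0.911, -0.136, 0.390); φ = arcsin(p_z) ≈ 22.95°, λ = atan2(p_y, p_x) ≈ -8.48°.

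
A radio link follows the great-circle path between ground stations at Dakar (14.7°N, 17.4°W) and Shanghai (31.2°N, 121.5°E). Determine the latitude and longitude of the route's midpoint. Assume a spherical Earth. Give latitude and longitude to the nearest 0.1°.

Write both endpoints as unit vectors p₁, p₂ with components (cos φ cos λ, cos φ sin λ, sin φ).
The central angle between the endpoints is δ = arccos(p₁·p₂) ≈ 2.085 rad (119.5°).
Interpolate at f = 1/2 with slerp weights a = sin((1−f)δ)/sin δ ≈ 0.992, b = sin(fδ)/sin δ ≈ 0.992.
p = a·p₁ + b·p₂ ≈ (0.472, 0.437, 0.766); φ = arcsin(p_z) ≈ 49.97°, λ = atan2(p_y, p_x) ≈ 42.75°.

≈ 50.0°N, 42.7°E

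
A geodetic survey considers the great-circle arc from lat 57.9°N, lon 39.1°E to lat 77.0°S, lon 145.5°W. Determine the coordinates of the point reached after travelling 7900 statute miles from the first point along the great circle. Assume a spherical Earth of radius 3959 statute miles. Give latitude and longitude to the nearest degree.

Convert each endpoint to a unit vector on the sphere (x = cos φ cos λ, y = cos φ sin λ, z = sin φ).
The central angle between the endpoints is δ = arccos(p₁·p₂) ≈ 2.807 rad (160.8°). The total great-circle distance is δ·R ≈ 2.807 × 3959 ≈ 11113 mi, so the target fraction is f = 7900/11113 ≈ 0.711.
Interpolate at f ≈ 0.711 with slerp weights a = sin((1−f)δ)/sin δ ≈ 2.209, b = sin(fδ)/sin δ ≈ 2.775.
p = a·p₁ + b·p₂ ≈ (0.397, 0.387, -0.832); φ = arcsin(p_z) ≈ -56.36°, λ = atan2(p_y, p_x) ≈ 44.28°.

≈ lat 56°S, lon 44°E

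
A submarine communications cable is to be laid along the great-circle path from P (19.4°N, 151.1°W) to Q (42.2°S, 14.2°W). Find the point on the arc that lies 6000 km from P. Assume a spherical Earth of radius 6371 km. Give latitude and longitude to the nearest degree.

≈ (18°S, 112°W)

The haversine formula gives a central angle δ ≈ 2.394 rad (137.2°) between the endpoints. The total great-circle distance is δ·R ≈ 2.394 × 6371 ≈ 15252 km, so the target fraction is f = 6000/15252 ≈ 0.393.
Interpolate at f ≈ 0.393 with slerp weights a = sin((1−f)δ)/sin δ ≈ 1.461, b = sin(fδ)/sin δ ≈ 1.189.
p = a·p₁ + b·p₂ ≈ (-0.352, -0.882, -0.314); φ = arcsin(p_z) ≈ -18.29°, λ = atan2(p_y, p_x) ≈ -111.75°.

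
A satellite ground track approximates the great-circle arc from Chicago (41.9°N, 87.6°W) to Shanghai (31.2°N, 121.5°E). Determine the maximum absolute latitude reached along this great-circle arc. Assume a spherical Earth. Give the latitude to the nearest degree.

The great circle lies in the plane with unit normal n̂ = (p₁ × p₂)/|p₁ × p₂|.
Here n̂_z ≈ -0.317; the vertex latitude is φ_max = arccos|n̂_z| ≈ 71.5°.

≈ 72°N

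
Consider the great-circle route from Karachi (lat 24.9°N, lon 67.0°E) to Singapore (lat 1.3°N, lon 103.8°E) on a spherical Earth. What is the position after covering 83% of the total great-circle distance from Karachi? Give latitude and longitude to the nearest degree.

Convert each endpoint to a unit vector on the sphere (x = cos φ cos λ, y = cos φ sin λ, z = sin φ).
The central angle between the endpoints is δ = arccos(p₁·p₂) ≈ 0.744 rad (42.6°).
Interpolate at f = 0.83 with slerp weights a = sin((1−f)δ)/sin δ ≈ 0.186, b = sin(fδ)/sin δ ≈ 0.855.
p = a·p₁ + b·p₂ ≈ (-0.138, 0.986, 0.098); φ = arcsin(p_z) ≈ 5.61°, λ = atan2(p_y, p_x) ≈ 97.96°.

≈ lat 6°N, lon 98°E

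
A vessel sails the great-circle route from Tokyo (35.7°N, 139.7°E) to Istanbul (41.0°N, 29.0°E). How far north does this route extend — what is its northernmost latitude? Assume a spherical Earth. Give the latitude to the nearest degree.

The great circle lies in the plane with unit normal n̂ = (p₁ × p₂)/|p₁ × p₂|.
Here n̂_z ≈ -0.581; the vertex latitude is φ_max = arccos|n̂_z| ≈ 54.5°.
Check via Clairaut: cos φ_max = |cos φ₁| · sin C = cos(35.7°)·sin(45.7°) ≈ 0.581, again giving ≈ 54.5°.

≈ 54°N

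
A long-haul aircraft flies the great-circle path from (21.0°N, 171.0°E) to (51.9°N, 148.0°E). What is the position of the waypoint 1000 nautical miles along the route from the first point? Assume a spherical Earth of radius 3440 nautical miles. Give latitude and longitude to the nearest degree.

≈ (36°N, 163°E)

Write both endpoints as unit vectors p₁, p₂ with components (cos φ cos λ, cos φ sin λ, sin φ).
The central angle between the endpoints is δ = arccos(p₁·p₂) ≈ 0.623 rad (35.7°). The total great-circle distance is δ·R ≈ 0.623 × 3440 ≈ 2142 nmi, so the target fraction is f = 1000/2142 ≈ 0.467.
Interpolate at f ≈ 0.467 with slerp weights a = sin((1−f)δ)/sin δ ≈ 0.559, b = sin(fδ)/sin δ ≈ 0.491.
p = a·p₁ + b·p₂ ≈ (-0.772, 0.242, 0.587); φ = arcsin(p_z) ≈ 35.94°, λ = atan2(p_y, p_x) ≈ 162.59°.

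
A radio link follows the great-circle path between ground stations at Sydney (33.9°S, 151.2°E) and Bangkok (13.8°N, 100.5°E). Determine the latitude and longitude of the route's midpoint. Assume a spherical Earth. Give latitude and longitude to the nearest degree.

≈ 11°S, 124°E

Convert each endpoint to a unit vector on the sphere (x = cos φ cos λ, y = cos φ sin λ, z = sin φ).
The central angle between the endpoints is δ = arccos(p₁·p₂) ≈ 1.184 rad (67.8°).
Interpolate at f = 1/2 with slerp weights a = sin((1−f)δ)/sin δ ≈ 0.602, b = sin(fδ)/sin δ ≈ 0.602.
p = a·p₁ + b·p₂ ≈ (-0.545, 0.816, -0.192); φ = arcsin(p_z) ≈ -11.09°, λ = atan2(p_y, p_x) ≈ 123.72°.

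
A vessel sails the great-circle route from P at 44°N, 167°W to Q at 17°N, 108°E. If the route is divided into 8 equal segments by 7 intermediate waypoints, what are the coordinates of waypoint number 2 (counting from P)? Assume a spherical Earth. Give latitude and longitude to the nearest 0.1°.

≈ 44.0°N, 166.9°E

Write both endpoints as unit vectors p₁, p₂ with components (cos φ cos λ, cos φ sin λ, sin φ).
The central angle between the endpoints is δ = arccos(p₁·p₂) ≈ 1.305 rad (74.7°).
Interpolate at f = 2/8 with slerp weights a = sin((1−f)δ)/sin δ ≈ 0.860, b = sin(fδ)/sin δ ≈ 0.332.
p = a·p₁ + b·p₂ ≈ (-0.701, 0.163, 0.694); φ = arcsin(p_z) ≈ 43.98°, λ = atan2(p_y, p_x) ≈ 166.92°.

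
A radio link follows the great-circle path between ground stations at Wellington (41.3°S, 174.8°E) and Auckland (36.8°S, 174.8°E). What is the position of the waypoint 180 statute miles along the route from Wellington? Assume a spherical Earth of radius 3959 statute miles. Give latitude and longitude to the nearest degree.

≈ (39°S, 175°E)

Convert each endpoint to a unit vector on the sphere (x = cos φ cos λ, y = cos φ sin λ, z = sin φ).
The central angle between the endpoints is δ = arccos(p₁·p₂) ≈ 0.079 rad (4.5°). The total great-circle distance is δ·R ≈ 0.079 × 3959 ≈ 311 mi, so the target fraction is f = 180/311 ≈ 0.579.
Interpolate at f ≈ 0.579 with slerp weights a = sin((1−f)δ)/sin δ ≈ 0.421, b = sin(fδ)/sin δ ≈ 0.579.
p = a·p₁ + b·p₂ ≈ (-0.777, 0.071, -0.625); φ = arcsin(p_z) ≈ -38.69°, λ = atan2(p_y, p_x) ≈ 174.80°.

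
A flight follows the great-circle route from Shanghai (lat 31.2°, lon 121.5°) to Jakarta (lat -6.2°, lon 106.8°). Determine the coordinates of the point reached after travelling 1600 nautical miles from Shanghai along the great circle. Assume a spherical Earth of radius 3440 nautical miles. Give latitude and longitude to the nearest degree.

≈ lat 6°, lon 111°

Convert each endpoint to a unit vector on the sphere (x = cos φ cos λ, y = cos φ sin λ, z = sin φ).
The central angle between the endpoints is δ = arccos(p₁·p₂) ≈ 0.697 rad (40.0°). The total great-circle distance is δ·R ≈ 0.697 × 3440 ≈ 2399 nmi, so the target fraction is f = 1600/2399 ≈ 0.667.
Interpolate at f ≈ 0.667 with slerp weights a = sin((1−f)δ)/sin δ ≈ 0.358, b = sin(fδ)/sin δ ≈ 0.698.
p = a·p₁ + b·p₂ ≈ (-0.361, 0.926, 0.110); φ = arcsin(p_z) ≈ 6.33°, λ = atan2(p_y, p_x) ≈ 111.29°.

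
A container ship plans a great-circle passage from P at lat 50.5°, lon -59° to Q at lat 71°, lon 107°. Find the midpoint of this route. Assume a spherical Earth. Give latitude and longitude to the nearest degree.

≈ lat 79°, lon -45°

Convert each endpoint to a unit vector on the sphere (x = cos φ cos λ, y = cos φ sin λ, z = sin φ).
The central angle between the endpoints is δ = arccos(p₁·p₂) ≈ 1.014 rad (58.1°).
Interpolate at f = 1/2 with slerp weights a = sin((1−f)δ)/sin δ ≈ 0.572, b = sin(fδ)/sin δ ≈ 0.572.
p = a·p₁ + b·p₂ ≈ (0.133, -0.134, 0.982); φ = arcsin(p_z) ≈ 79.13°, λ = atan2(p_y, p_x) ≈ -45.18°.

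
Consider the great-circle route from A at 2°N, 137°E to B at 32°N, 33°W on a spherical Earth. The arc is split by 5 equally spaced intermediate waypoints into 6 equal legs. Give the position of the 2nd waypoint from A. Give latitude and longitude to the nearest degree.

≈ 48°N, 120°E

From cos δ = sin φ₁ sin φ₂ + cos φ₁ cos φ₂ cos Δλ, the central angle is δ ≈ 2.526 rad (144.7°).
Interpolate at f = 2/6 with slerp weights a = sin((1−f)δ)/sin δ ≈ 1.720, b = sin(fδ)/sin δ ≈ 1.291.
p = a·p₁ + b·p₂ ≈ (-0.339, 0.576, 0.744); φ = arcsin(p_z) ≈ 48.08°, λ = atan2(p_y, p_x) ≈ 120.47°.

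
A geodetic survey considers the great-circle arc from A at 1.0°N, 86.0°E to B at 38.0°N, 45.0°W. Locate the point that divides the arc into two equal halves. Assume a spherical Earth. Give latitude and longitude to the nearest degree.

From cos δ = sin φ₁ sin φ₂ + cos φ₁ cos φ₂ cos Δλ, the central angle is δ ≈ 2.102 rad (120.4°).
Interpolate at f = 1/2 with slerp weights a = sin((1−f)δ)/sin δ ≈ 1.006, b = sin(fδ)/sin δ ≈ 1.006.
p = a·p₁ + b·p₂ ≈ (0.631, 0.443, 0.637); φ = arcsin(p_z) ≈ 39.57°, λ = atan2(p_y, p_x) ≈ 35.07°.

≈ 40°N, 35°E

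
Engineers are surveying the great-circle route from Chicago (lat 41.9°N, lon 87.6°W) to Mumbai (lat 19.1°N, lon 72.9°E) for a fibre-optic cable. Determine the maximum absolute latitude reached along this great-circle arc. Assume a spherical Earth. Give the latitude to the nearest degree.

≈ 75°N

The great circle lies in the plane with unit normal n̂ = (p₁ × p₂)/|p₁ × p₂|.
Here n̂_z ≈ +0.262; the vertex latitude is φ_max = arccos|n̂_z| ≈ 74.8°.
Check via Clairaut: cos φ_max = |cos φ₁| · sin C = cos(41.9°)·sin(20.6°) ≈ 0.262, again giving ≈ 74.8°.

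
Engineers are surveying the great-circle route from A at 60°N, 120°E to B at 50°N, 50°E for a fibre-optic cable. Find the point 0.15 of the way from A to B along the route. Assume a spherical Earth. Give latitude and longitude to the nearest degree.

The haversine formula gives a central angle δ ≈ 0.687 rad (39.3°) between the endpoints.
Interpolate at f = 0.15 with slerp weights a = sin((1−f)δ)/sin δ ≈ 0.869, b = sin(fδ)/sin δ ≈ 0.162.
p = a·p₁ + b·p₂ ≈ (-0.150, 0.456, 0.877); φ = arcsin(p_z) ≈ 61.29°, λ = atan2(p_y, p_x) ≈ 108.23°.

≈ 61°N, 108°E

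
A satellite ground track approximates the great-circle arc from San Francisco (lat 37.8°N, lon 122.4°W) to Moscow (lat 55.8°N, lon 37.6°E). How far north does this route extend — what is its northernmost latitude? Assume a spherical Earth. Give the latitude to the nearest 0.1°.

≈ 81.2°N

The great circle lies in the plane with unit normal n̂ = (p₁ × p₂)/|p₁ × p₂|.
Here n̂_z ≈ +0.153; the vertex latitude is φ_max = arccos|n̂_z| ≈ 81.2°.
Check via Clairaut: cos φ_max = |cos φ₁| · sin C = cos(37.8°)·sin(11.1°) ≈ 0.153, again giving ≈ 81.2°.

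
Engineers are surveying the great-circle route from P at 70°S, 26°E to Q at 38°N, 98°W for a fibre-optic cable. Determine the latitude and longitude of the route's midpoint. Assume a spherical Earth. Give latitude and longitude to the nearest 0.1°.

≈ 26.1°S, 72.6°W

Write both endpoints as unit vectors p₁, p₂ with components (cos φ cos λ, cos φ sin λ, sin φ).
The central angle between the endpoints is δ = arccos(p₁·p₂) ≈ 2.388 rad (136.8°).
Interpolate at f = 1/2 with slerp weights a = sin((1−f)δ)/sin δ ≈ 1.359, b = sin(fδ)/sin δ ≈ 1.359.
p = a·p₁ + b·p₂ ≈ (0.269, -0.857, -0.440); φ = arcsin(p_z) ≈ -26.13°, λ = atan2(p_y, p_x) ≈ -72.59°.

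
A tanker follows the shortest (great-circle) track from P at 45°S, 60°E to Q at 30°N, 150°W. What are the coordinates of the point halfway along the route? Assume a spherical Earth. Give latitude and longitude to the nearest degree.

≈ 25°S, 156°E

The haversine formula gives a central angle δ ≈ 2.655 rad (152.1°) between the endpoints.
Interpolate at f = 1/2 with slerp weights a = sin((1−f)δ)/sin δ ≈ 2.075, b = sin(fδ)/sin δ ≈ 2.075.
p = a·p₁ + b·p₂ ≈ (-0.823, 0.372, -0.430); φ = arcsin(p_z) ≈ -25.45°, λ = atan2(p_y, p_x) ≈ 155.66°.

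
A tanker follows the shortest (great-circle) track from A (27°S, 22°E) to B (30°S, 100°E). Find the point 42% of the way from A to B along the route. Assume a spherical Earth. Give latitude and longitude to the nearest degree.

≈ (34°S, 54°E)

Write both endpoints as unit vectors p₁, p₂ with components (cos φ cos λ, cos φ sin λ, sin φ).
The central angle between the endpoints is δ = arccos(p₁·p₂) ≈ 1.173 rad (67.2°).
Interpolate at f = 0.42 with slerp weights a = sin((1−f)δ)/sin δ ≈ 0.682, b = sin(fδ)/sin δ ≈ 0.513.
p = a·p₁ + b·p₂ ≈ (0.487, 0.665, -0.566); φ = arcsin(p_z) ≈ -34.49°, λ = atan2(p_y, p_x) ≈ 53.82°.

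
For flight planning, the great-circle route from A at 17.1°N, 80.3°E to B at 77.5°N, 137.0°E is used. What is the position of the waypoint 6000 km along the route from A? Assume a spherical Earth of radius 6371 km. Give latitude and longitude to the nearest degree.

Convert each endpoint to a unit vector on the sphere (x = cos φ cos λ, y = cos φ sin λ, z = sin φ).
The central angle between the endpoints is δ = arccos(p₁·p₂) ≈ 1.159 rad (66.4°). The total great-circle distance is δ·R ≈ 1.159 × 6371 ≈ 7381 km, so the target fraction is f = 6000/7381 ≈ 0.813.
Interpolate at f ≈ 0.813 with slerp weights a = sin((1−f)δ)/sin δ ≈ 0.235, b = sin(fδ)/sin δ ≈ 0.883.
p = a·p₁ + b·p₂ ≈ (-0.102, 0.351, 0.931); φ = arcsin(p_z) ≈ 68.53°, λ = atan2(p_y, p_x) ≈ 106.17°.

≈ 69°N, 106°E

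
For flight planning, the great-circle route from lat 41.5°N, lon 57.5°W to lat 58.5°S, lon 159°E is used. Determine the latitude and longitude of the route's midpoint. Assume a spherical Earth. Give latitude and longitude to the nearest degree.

≈ lat 23°S, lon 101°W

From cos δ = sin φ₁ sin φ₂ + cos φ₁ cos φ₂ cos Δλ, the central angle is δ ≈ 2.646 rad (151.6°).
Interpolate at f = 1/2 with slerp weights a = sin((1−f)δ)/sin δ ≈ 2.037, b = sin(fδ)/sin δ ≈ 2.037.
p = a·p₁ + b·p₂ ≈ (-0.174, -0.905, -0.387); φ = arcsin(p_z) ≈ -22.78°, λ = atan2(p_y, p_x) ≈ -100.88°.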